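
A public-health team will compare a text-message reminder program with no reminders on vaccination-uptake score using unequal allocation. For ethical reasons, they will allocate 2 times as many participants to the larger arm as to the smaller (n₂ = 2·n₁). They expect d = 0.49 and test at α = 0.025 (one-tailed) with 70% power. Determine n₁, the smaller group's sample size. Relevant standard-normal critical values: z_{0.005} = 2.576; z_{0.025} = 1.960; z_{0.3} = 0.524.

n₁ = 39

With allocation ratio k = n₂/n₁ = 2, Var(x̄₁−x̄₂) = σ²(1/n₁ + 1/(k·n₁)) = σ²·(k+1)/(k·n₁).
So n₁ = (1 + 1/k)·((z_{α} + z_β)/d)² = 1.500 × (2.484/0.49)².
n₁ = 1.500 × 25.70 = 38.5.
Round up: n₁ = 39, giving n₂ = 2 × 39 = 78.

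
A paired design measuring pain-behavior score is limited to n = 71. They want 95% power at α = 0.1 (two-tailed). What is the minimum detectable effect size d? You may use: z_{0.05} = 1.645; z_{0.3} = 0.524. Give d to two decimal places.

d_min ≈ 0.39

For a single sample (or paired design) of n = 71: d_min = (z_{α/2} + z_β)/√n.
z-sum = 1.645 + 1.645 = 3.290.
d_min = 3.290 / √71 = 3.290 / 8.426 = 0.390.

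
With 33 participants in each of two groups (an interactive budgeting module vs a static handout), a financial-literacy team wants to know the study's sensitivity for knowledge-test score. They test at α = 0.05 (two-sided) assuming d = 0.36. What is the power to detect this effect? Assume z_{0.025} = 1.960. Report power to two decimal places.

power ≈ 0.31

For two equal groups, power = Φ(d·√(n/2) − z_{α/2}).
d·√(n/2) = 0.36 × √(33/2) = 0.36 × 4.062 = 1.462.
z_β = 1.462 − 1.960 = -0.498.
Power = Φ(-0.498) = 0.309.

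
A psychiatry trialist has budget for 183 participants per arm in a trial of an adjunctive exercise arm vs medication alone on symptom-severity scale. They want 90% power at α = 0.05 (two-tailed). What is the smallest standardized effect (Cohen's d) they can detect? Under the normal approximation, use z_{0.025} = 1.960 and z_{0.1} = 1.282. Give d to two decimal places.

d_min ≈ 0.34

For two independent groups of n = 183 each: d_min = (z_{α/2} + z_β)·√(2/n).
z-sum = 1.960 + 1.282 = 3.242.
d_min = 3.242 × √(2/183) = 3.242 × 0.1045 = 0.339.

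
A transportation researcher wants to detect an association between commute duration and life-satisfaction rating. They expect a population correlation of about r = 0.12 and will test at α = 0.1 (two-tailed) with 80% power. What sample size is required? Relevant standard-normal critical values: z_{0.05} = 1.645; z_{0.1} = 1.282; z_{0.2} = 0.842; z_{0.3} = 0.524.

n = 429

Fisher's z: C = ½·ln((1+r)/(1−r)) = ½·ln(1.2727) = 0.1206.
n = ((z_{α/2} + z_β)/C)² + 3.
(1.645 + 0.842) / 0.1206 = 2.487 / 0.1206 = 20.622.
n = 20.622² + 3 = 425.26 + 3 = 428.3.
Round up.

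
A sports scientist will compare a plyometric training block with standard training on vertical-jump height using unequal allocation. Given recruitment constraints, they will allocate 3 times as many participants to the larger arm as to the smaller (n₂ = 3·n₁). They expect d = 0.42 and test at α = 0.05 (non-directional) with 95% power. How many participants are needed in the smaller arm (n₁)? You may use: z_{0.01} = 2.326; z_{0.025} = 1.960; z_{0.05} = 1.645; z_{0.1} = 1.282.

With allocation ratio k = n₂/n₁ = 3, Var(x̄₁−x̄₂) = σ²(1/n₁ + 1/(k·n₁)) = σ²·(k+1)/(k·n₁).
So n₁ = (1 + 1/k)·((z_{α/2} + z_β)/d)² = 1.333 × (3.605/0.42)².
n₁ = 1.333 × 73.67 = 98.2.
Round up: n₁ = 99, giving n₂ = 3 × 99 = 297.

n₁ = 99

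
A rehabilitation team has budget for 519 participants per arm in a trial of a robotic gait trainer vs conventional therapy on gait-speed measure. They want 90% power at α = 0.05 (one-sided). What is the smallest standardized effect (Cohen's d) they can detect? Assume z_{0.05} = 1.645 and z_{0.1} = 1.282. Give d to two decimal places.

d_min ≈ 0.18

For two independent groups of n = 519 each: d_min = (z_{α} + z_β)·√(2/n).
z-sum = 1.645 + 1.282 = 2.927.
d_min = 2.927 × √(2/519) = 2.927 × 0.0621 = 0.182.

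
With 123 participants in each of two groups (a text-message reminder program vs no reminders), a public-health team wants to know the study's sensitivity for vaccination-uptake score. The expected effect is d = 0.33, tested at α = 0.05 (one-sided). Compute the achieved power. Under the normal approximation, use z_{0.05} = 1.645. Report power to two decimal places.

For two equal groups, power = Φ(d·√(n/2) − z_{α}).
d·√(n/2) = 0.33 × √(123/2) = 0.33 × 7.842 = 2.588.
z_β = 2.588 − 1.645 = 0.943.
Power = Φ(0.943) = 0.827.

power ≈ 0.83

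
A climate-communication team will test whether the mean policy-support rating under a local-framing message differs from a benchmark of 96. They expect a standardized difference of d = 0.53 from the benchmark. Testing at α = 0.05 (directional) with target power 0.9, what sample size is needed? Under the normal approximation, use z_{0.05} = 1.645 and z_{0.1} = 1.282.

For a one-sample test: n = ((z_{α} + z_β) / d)².
z_{α} + z_β = 1.645 + 1.282 = 2.927.
n = (2.927 / 0.53)² = 5.523² = 30.50.
Round up.

n = 31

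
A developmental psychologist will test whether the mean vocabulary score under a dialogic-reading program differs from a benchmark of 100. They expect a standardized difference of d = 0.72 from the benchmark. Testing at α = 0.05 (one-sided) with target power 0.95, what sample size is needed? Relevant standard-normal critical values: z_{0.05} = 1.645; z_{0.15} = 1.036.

For a one-sample test: n = ((z_{α} + z_β) / d)².
z_{α} + z_β = 1.645 + 1.645 = 3.290.
n = (3.290 / 0.72)² = 4.569² = 20.88.
Round up.

n = 21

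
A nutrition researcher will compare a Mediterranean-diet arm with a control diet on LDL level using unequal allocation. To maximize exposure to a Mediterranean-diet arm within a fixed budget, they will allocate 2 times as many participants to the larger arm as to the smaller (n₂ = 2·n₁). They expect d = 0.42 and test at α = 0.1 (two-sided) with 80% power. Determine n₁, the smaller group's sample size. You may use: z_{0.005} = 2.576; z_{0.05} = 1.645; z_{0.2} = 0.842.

With allocation ratio k = n₂/n₁ = 2, Var(x̄₁−x̄₂) = σ²(1/n₁ + 1/(k·n₁)) = σ²·(k+1)/(k·n₁).
So n₁ = (1 + 1/k)·((z_{α/2} + z_β)/d)² = 1.500 × (2.487/0.42)².
n₁ = 1.500 × 35.06 = 52.6.
Round up: n₁ = 53, giving n₂ = 2 × 53 = 106.

n₁ = 53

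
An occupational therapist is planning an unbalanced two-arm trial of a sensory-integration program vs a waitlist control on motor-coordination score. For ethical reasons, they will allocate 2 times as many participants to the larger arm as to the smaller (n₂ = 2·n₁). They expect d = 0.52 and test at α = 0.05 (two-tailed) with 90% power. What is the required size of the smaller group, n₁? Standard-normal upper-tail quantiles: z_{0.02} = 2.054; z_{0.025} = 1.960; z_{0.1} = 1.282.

With allocation ratio k = n₂/n₁ = 2, Var(x̄₁−x̄₂) = σ²(1/n₁ + 1/(k·n₁)) = σ²·(k+1)/(k·n₁).
So n₁ = (1 + 1/k)·((z_{α/2} + z_β)/d)² = 1.500 × (3.242/0.52)².
n₁ = 1.500 × 38.87 = 58.3.
Round up: n₁ = 59, giving n₂ = 2 × 59 = 118.

n₁ = 59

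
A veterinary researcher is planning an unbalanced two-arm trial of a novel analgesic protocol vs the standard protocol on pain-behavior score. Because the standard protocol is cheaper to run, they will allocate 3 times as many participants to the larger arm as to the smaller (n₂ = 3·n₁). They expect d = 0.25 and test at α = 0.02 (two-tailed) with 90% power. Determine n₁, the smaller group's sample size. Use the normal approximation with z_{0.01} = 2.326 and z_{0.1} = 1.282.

n₁ = 278

With allocation ratio k = n₂/n₁ = 3, Var(x̄₁−x̄₂) = σ²(1/n₁ + 1/(k·n₁)) = σ²·(k+1)/(k·n₁).
So n₁ = (1 + 1/k)·((z_{α/2} + z_β)/d)² = 1.333 × (3.608/0.25)².
n₁ = 1.333 × 208.28 = 277.7.
Round up: n₁ = 278, giving n₂ = 3 × 278 = 834.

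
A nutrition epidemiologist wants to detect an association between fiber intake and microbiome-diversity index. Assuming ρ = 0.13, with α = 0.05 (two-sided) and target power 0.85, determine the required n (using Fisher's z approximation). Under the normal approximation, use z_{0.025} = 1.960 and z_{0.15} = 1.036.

n = 529

Fisher's z: C = ½·ln((1+r)/(1−r)) = ½·ln(1.2989) = 0.1307.
n = ((z_{α/2} + z_β)/C)² + 3.
(1.960 + 1.036) / 0.1307 = 2.996 / 0.1307 = 22.923.
n = 22.923² + 3 = 525.45 + 3 = 528.5.
Round up.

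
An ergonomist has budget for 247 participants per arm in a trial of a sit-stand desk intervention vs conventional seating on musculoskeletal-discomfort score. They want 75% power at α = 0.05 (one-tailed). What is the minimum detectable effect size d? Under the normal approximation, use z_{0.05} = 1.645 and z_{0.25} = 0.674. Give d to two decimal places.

For two independent groups of n = 247 each: d_min = (z_{α} + z_β)·√(2/n).
z-sum = 1.645 + 0.674 = 2.319.
d_min = 2.319 × √(2/247) = 2.319 × 0.0900 = 0.209.

d_min ≈ 0.21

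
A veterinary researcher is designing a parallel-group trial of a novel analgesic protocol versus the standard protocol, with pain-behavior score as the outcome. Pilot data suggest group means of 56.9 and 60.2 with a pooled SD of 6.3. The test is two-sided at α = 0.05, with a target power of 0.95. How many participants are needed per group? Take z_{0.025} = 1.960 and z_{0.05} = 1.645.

Cohen's d = |M₁ − M₂| / SD_pooled = |56.9 − 60.2| / 6.3 = 3.3 / 6.3 = 0.524.
For two independent groups with equal n: n = 2·((z_{α/2} + z_β) / d)².
z_{α/2} + z_β = 1.960 + 1.645 = 3.605.
n = 2 × (3.605 / 0.524)² = 2 × 6.880² = 2 × 47.33 = 94.7.
Round up to the next whole participant.

n = 95 per group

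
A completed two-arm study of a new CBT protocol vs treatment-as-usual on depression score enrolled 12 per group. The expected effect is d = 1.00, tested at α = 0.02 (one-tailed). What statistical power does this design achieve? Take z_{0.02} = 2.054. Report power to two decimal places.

For two equal groups, power = Φ(d·√(n/2) − z_{α}).
d·√(n/2) = 1.00 × √(12/2) = 1.00 × 2.449 = 2.449.
z_β = 2.449 − 2.054 = 0.395.
Power = Φ(0.395) = 0.654.

power ≈ 0.65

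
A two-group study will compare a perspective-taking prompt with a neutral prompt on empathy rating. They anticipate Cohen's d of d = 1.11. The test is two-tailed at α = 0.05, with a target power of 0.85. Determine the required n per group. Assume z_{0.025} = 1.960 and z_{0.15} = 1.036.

n = 15 per group

For two independent groups with equal n: n = 2·((z_{α/2} + z_β) / d)².
z_{α/2} + z_β = 1.960 + 1.036 = 2.996.
n = 2 × (2.996 / 1.11)² = 2 × 2.699² = 2 × 7.29 = 14.6.
Round up to the next whole participant.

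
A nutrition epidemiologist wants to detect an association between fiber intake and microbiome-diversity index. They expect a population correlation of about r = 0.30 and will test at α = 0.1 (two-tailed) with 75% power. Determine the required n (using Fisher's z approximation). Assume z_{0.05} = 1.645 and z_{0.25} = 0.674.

n = 60

Fisher's z: C = ½·ln((1+r)/(1−r)) = ½·ln(1.8571) = 0.3095.
n = ((z_{α/2} + z_β)/C)² + 3.
(1.645 + 0.674) / 0.3095 = 2.319 / 0.3095 = 7.493.
n = 7.493² + 3 = 56.14 + 3 = 59.1.
Round up.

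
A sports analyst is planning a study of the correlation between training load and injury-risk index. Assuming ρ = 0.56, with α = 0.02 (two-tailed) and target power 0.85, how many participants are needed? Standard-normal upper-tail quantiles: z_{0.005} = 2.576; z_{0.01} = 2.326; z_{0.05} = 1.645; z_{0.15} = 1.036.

n = 32

Fisher's z: C = ½·ln((1+r)/(1−r)) = ½·ln(3.5455) = 0.6328.
n = ((z_{α/2} + z_β)/C)² + 3.
(2.326 + 1.036) / 0.6328 = 3.362 / 0.6328 = 5.313.
n = 5.313² + 3 = 28.23 + 3 = 31.2.
Round up.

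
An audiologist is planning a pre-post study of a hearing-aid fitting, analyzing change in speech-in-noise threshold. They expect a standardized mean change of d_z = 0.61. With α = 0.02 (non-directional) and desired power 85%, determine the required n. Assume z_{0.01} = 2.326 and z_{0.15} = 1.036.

n = 31 pairs

For a paired (one-sample on differences) test: n = ((z_{α/2} + z_β) / d)².
z_{α/2} + z_β = 2.326 + 1.036 = 3.362.
n = (3.362 / 0.61)² = 5.511² = 30.38.
Round up.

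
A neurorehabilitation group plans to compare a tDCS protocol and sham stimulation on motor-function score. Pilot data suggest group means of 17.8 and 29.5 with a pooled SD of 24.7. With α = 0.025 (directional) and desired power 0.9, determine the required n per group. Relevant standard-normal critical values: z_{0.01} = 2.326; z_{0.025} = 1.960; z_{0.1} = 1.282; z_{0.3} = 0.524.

Cohen's d = |M₁ − M₂| / SD_pooled = |17.8 − 29.5| / 24.7 = 11.7 / 24.7 = 0.474.
For two independent groups with equal n: n = 2·((z_{α} + z_β) / d)².
z_{α} + z_β = 1.960 + 1.282 = 3.242.
n = 2 × (3.242 / 0.474)² = 2 × 6.840² = 2 × 46.78 = 93.6.
Round up to the next whole participant.

n = 94 per group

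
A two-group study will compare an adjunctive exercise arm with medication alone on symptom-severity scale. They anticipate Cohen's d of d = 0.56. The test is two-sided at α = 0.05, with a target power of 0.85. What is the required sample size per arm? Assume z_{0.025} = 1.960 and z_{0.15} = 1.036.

For two independent groups with equal n: n = 2·((z_{α/2} + z_β) / d)².
z_{α/2} + z_β = 1.960 + 1.036 = 2.996.
n = 2 × (2.996 / 0.56)² = 2 × 5.350² = 2 × 28.62 = 57.2.
Round up to the next whole participant.

n = 58 per group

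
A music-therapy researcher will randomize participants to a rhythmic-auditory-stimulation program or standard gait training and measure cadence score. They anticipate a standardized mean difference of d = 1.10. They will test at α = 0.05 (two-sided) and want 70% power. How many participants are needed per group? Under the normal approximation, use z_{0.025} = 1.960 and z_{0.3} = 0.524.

For two independent groups with equal n: n = 2·((z_{α/2} + z_β) / d)².
z_{α/2} + z_β = 1.960 + 0.524 = 2.484.
n = 2 × (2.484 / 1.10)² = 2 × 2.258² = 2 × 5.10 = 10.2.
Round up to the next whole participant.

n = 11 per group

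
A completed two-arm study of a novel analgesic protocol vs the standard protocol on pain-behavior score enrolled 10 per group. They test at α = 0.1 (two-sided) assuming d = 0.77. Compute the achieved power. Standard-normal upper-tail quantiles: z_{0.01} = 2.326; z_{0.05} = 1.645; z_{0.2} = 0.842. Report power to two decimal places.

For two equal groups, power = Φ(d·√(n/2) − z_{α/2}).
d·√(n/2) = 0.77 × √(10/2) = 0.77 × 2.236 = 1.722.
z_β = 1.722 − 1.645 = 0.077.
Power = Φ(0.077) = 0.531.

power ≈ 0.53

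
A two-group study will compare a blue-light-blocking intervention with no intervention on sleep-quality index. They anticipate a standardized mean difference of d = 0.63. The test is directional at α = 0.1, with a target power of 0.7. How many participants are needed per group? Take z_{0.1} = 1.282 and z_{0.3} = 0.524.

n = 17 per group

For two independent groups with equal n: n = 2·((z_{α} + z_β) / d)².
z_{α} + z_β = 1.282 + 0.524 = 1.806.
n = 2 × (1.806 / 0.63)² = 2 × 2.867² = 2 × 8.22 = 16.4.
Round up to the next whole participant.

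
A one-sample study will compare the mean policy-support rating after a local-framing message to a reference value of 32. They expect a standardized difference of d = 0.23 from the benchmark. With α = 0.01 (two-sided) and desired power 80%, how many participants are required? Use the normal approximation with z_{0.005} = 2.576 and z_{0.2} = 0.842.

n = 221

For a one-sample test: n = ((z_{α/2} + z_β) / d)².
z_{α/2} + z_β = 2.576 + 0.842 = 3.418.
n = (3.418 / 0.23)² = 14.861² = 220.85.
Round up.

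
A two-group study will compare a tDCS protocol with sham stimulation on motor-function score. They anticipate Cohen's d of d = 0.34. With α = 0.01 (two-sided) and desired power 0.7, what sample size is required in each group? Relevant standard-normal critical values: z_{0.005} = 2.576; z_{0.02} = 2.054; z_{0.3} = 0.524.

n = 167 per group

For two independent groups with equal n: n = 2·((z_{α/2} + z_β) / d)².
z_{α/2} + z_β = 2.576 + 0.524 = 3.100.
n = 2 × (3.100 / 0.34)² = 2 × 9.118² = 2 × 83.13 = 166.3.
Round up to the next whole participant.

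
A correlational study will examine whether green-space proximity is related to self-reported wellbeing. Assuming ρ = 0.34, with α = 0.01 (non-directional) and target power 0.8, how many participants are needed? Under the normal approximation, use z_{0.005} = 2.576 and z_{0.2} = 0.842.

n = 97

Fisher's z: C = ½·ln((1+r)/(1−r)) = ½·ln(2.0303) = 0.3541.
n = ((z_{α/2} + z_β)/C)² + 3.
(2.576 + 0.842) / 0.3541 = 3.418 / 0.3541 = 9.653.
n = 9.653² + 3 = 93.17 + 3 = 96.2.
Round up.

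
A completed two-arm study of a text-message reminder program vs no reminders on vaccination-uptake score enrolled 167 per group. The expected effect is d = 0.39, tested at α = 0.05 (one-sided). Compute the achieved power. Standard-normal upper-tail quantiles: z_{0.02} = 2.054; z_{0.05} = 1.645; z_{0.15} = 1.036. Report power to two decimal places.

For two equal groups, power = Φ(d·√(n/2) − z_{α}).
d·√(n/2) = 0.39 × √(167/2) = 0.39 × 9.138 = 3.564.
z_β = 3.564 − 1.645 = 1.919.
Power = Φ(1.919) = 0.972.

power ≈ 0.97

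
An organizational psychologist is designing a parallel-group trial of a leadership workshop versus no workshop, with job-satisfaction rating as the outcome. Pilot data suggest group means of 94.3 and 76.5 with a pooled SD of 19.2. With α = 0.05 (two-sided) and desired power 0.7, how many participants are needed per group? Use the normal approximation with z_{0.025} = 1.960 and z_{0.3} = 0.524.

Cohen's d = |M₁ − M₂| / SD_pooled = |94.3 − 76.5| / 19.2 = 17.8 / 19.2 = 0.927.
For two independent groups with equal n: n = 2·((z_{α/2} + z_β) / d)².
z_{α/2} + z_β = 1.960 + 0.524 = 2.484.
n = 2 × (2.484 / 0.927)² = 2 × 2.680² = 2 × 7.18 = 14.4.
Round up to the next whole participant.

n = 15 per group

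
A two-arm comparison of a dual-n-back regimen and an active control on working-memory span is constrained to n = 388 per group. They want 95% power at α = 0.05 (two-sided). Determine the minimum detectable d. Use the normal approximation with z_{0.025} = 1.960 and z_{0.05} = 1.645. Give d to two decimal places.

d_min ≈ 0.26

For two independent groups of n = 388 each: d_min = (z_{α/2} + z_β)·√(2/n).
z-sum = 1.960 + 1.645 = 3.605.
d_min = 3.605 × √(2/388) = 3.605 × 0.0718 = 0.259.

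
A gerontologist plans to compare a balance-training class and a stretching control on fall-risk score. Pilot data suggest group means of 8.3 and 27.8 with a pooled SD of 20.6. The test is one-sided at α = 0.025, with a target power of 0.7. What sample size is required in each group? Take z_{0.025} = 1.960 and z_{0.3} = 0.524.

n = 14 per group

Cohen's d = |M₁ − M₂| / SD_pooled = |8.3 − 27.8| / 20.6 = 19.5 / 20.6 = 0.947.
For two independent groups with equal n: n = 2·((z_{α} + z_β) / d)².
z_{α} + z_β = 1.960 + 0.524 = 2.484.
n = 2 × (2.484 / 0.947)² = 2 × 2.623² = 2 × 6.88 = 13.8.
Round up to the next whole participant.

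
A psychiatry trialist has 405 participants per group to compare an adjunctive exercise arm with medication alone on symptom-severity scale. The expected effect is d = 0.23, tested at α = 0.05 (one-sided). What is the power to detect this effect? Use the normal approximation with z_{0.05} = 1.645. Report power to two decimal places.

power ≈ 0.95

For two equal groups, power = Φ(d·√(n/2) − z_{α}).
d·√(n/2) = 0.23 × √(405/2) = 0.23 × 14.230 = 3.273.
z_β = 3.273 − 1.645 = 1.628.
Power = Φ(1.628) = 0.948.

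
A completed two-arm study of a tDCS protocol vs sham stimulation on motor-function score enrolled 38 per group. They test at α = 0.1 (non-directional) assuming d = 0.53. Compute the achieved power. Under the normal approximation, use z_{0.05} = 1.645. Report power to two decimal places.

For two equal groups, power = Φ(d·√(n/2) − z_{α/2}).
d·√(n/2) = 0.53 × √(38/2) = 0.53 × 4.359 = 2.310.
z_β = 2.310 − 1.645 = 0.665.
Power = Φ(0.665) = 0.747.

power ≈ 0.75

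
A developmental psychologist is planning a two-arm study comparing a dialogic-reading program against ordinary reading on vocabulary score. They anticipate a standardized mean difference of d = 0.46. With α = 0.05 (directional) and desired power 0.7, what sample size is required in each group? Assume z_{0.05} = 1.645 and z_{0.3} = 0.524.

For two independent groups with equal n: n = 2·((z_{α} + z_β) / d)².
z_{α} + z_β = 1.645 + 0.524 = 2.169.
n = 2 × (2.169 / 0.46)² = 2 × 4.715² = 2 × 22.23 = 44.5.
Round up to the next whole participant.

n = 45 per group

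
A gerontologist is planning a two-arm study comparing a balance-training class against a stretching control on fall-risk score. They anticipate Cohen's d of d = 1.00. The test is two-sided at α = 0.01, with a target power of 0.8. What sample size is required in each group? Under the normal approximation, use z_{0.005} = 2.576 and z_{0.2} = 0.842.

n = 24 per group

For two independent groups with equal n: n = 2·((z_{α/2} + z_β) / d)².
z_{α/2} + z_β = 2.576 + 0.842 = 3.418.
n = 2 × (3.418 / 1.00)² = 2 × 3.418² = 2 × 11.68 = 23.4.
Round up to the next whole participant.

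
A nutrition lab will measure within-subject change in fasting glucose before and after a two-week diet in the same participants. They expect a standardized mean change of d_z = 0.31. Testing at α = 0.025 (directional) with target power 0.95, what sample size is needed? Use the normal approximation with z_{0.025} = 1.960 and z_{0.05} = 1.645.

For a paired (one-sample on differences) test: n = ((z_{α} + z_β) / d)².
z_{α} + z_β = 1.960 + 1.645 = 3.605.
n = (3.605 / 0.31)² = 11.629² = 135.23.
Round up.

n = 136 pairs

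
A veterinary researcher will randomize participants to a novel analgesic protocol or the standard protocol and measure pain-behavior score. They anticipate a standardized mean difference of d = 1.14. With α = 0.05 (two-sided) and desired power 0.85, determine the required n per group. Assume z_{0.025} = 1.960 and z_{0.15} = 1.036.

n = 14 per group

For two independent groups with equal n: n = 2·((z_{α/2} + z_β) / d)².
z_{α/2} + z_β = 1.960 + 1.036 = 2.996.
n = 2 × (2.996 / 1.14)² = 2 × 2.628² = 2 × 6.91 = 13.8.
Round up to the next whole participant.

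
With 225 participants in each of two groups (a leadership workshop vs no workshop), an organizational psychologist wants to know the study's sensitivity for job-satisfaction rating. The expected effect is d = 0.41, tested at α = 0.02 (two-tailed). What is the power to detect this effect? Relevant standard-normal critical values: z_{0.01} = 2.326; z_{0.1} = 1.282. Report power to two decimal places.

For two equal groups, power = Φ(d·√(n/2) − z_{α/2}).
d·√(n/2) = 0.41 × √(225/2) = 0.41 × 10.607 = 4.349.
z_β = 4.349 − 2.326 = 2.023.
Power = Φ(2.023) = 0.978.

power ≈ 0.98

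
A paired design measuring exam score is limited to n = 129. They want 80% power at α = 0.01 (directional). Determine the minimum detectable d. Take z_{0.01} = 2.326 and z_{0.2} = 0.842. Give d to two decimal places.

d_min ≈ 0.28

For a single sample (or paired design) of n = 129: d_min = (z_{α} + z_β)/√n.
z-sum = 2.326 + 0.842 = 3.168.
d_min = 3.168 / √129 = 3.168 / 11.358 = 0.279.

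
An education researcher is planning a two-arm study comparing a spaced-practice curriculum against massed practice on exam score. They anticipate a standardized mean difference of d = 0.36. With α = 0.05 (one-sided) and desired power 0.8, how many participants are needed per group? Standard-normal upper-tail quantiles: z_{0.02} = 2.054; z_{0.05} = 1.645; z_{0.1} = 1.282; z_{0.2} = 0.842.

For two independent groups with equal n: n = 2·((z_{α} + z_β) / d)².
z_{α} + z_β = 1.645 + 0.842 = 2.487.
n = 2 × (2.487 / 0.36)² = 2 × 6.908² = 2 × 47.73 = 95.5.
Round up to the next whole participant.

n = 96 per group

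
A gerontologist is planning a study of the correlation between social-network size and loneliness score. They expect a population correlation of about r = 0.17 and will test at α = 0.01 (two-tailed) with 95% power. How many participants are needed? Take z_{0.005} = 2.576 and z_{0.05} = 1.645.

n = 608

Fisher's z: C = ½·ln((1+r)/(1−r)) = ½·ln(1.4096) = 0.1717.
n = ((z_{α/2} + z_β)/C)² + 3.
(2.576 + 1.645) / 0.1717 = 4.221 / 0.1717 = 24.584.
n = 24.584² + 3 = 604.35 + 3 = 607.4.
Round up.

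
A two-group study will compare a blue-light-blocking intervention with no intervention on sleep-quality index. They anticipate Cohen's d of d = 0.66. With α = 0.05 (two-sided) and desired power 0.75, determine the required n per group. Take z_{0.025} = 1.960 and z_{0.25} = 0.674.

For two independent groups with equal n: n = 2·((z_{α/2} + z_β) / d)².
z_{α/2} + z_β = 1.960 + 0.674 = 2.634.
n = 2 × (2.634 / 0.66)² = 2 × 3.991² = 2 × 15.93 = 31.9.
Round up to the next whole participant.

n = 32 per group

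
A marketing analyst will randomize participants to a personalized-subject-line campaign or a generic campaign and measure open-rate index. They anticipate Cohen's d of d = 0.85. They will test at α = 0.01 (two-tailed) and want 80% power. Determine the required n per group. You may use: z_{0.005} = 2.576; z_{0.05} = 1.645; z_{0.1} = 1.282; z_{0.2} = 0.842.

n = 33 per group

For two independent groups with equal n: n = 2·((z_{α/2} + z_β) / d)².
z_{α/2} + z_β = 2.576 + 0.842 = 3.418.
n = 2 × (3.418 / 0.85)² = 2 × 4.021² = 2 × 16.17 = 32.3.
Round up to the next whole participant.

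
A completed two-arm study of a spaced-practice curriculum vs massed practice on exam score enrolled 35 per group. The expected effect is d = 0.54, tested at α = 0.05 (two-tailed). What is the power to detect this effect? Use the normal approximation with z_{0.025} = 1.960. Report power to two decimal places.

For two equal groups, power = Φ(d·√(n/2) − z_{α/2}).
d·√(n/2) = 0.54 × √(35/2) = 0.54 × 4.183 = 2.259.
z_β = 2.259 − 1.960 = 0.299.
Power = Φ(0.299) = 0.618.

power ≈ 0.62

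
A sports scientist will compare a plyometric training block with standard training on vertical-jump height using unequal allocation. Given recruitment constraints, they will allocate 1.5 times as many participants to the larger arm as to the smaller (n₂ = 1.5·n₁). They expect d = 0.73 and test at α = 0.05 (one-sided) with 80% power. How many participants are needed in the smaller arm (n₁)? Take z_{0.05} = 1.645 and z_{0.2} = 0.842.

n₁ = 20

With allocation ratio k = n₂/n₁ = 1.5, Var(x̄₁−x̄₂) = σ²(1/n₁ + 1/(k·n₁)) = σ²·(k+1)/(k·n₁).
So n₁ = (1 + 1/k)·((z_{α} + z_β)/d)² = 1.667 × (2.487/0.73)².
n₁ = 1.667 × 11.61 = 19.3.
Round up: n₁ = 20, giving n₂ = 1.5 × 20 = 30.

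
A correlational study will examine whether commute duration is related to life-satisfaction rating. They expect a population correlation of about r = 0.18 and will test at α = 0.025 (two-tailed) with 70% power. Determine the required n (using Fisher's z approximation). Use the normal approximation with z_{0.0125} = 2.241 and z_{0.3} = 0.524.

Fisher's z: C = ½·ln((1+r)/(1−r)) = ½·ln(1.4390) = 0.1820.
n = ((z_{α/2} + z_β)/C)² + 3.
(2.241 + 0.524) / 0.1820 = 2.765 / 0.1820 = 15.192.
n = 15.192² + 3 = 230.81 + 3 = 233.8.
Round up.

n = 234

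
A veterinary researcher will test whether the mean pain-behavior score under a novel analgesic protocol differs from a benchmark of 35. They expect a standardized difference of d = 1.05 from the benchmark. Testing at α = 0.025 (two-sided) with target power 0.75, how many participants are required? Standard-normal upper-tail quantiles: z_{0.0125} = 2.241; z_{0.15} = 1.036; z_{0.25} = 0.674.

n = 8

For a one-sample test: n = ((z_{α/2} + z_β) / d)².
z_{α/2} + z_β = 2.241 + 0.674 = 2.915.
n = (2.915 / 1.05)² = 2.776² = 7.71.
Round up.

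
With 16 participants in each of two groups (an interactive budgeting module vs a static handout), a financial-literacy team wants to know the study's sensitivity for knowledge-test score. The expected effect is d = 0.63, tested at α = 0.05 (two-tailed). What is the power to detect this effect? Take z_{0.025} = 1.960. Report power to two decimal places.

For two equal groups, power = Φ(d·√(n/2) − z_{α/2}).
d·√(n/2) = 0.63 × √(16/2) = 0.63 × 2.828 = 1.782.
z_β = 1.782 − 1.960 = -0.178.
Power = Φ(-0.178) = 0.429.

power ≈ 0.43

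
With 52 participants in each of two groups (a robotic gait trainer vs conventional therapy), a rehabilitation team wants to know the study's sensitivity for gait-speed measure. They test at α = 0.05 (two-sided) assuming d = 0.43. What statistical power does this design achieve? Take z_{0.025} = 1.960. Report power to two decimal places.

power ≈ 0.59

For two equal groups, power = Φ(d·√(n/2) − z_{α/2}).
d·√(n/2) = 0.43 × √(52/2) = 0.43 × 5.099 = 2.193.
z_β = 2.193 − 1.960 = 0.233.
Power = Φ(0.233) = 0.592.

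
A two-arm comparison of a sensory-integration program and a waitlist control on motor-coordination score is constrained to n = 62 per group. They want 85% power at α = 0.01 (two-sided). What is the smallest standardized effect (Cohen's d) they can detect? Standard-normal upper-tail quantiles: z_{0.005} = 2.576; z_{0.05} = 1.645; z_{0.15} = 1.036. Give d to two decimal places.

d_min ≈ 0.65

For two independent groups of n = 62 each: d_min = (z_{α/2} + z_β)·√(2/n).
z-sum = 2.576 + 1.036 = 3.612.
d_min = 3.612 × √(2/62) = 3.612 × 0.1796 = 0.649.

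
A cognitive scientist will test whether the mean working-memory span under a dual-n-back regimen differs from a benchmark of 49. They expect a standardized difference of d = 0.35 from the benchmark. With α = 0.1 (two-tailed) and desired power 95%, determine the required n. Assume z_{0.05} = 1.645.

n = 89

For a one-sample test: n = ((z_{α/2} + z_β) / d)².
z_{α/2} + z_β = 1.645 + 1.645 = 3.290.
n = (3.290 / 0.35)² = 9.400² = 88.36.
Round up.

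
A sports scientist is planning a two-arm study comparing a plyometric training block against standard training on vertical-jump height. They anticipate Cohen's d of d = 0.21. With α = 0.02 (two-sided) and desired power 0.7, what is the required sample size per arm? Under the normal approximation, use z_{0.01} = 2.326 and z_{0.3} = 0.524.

n = 369 per group

For two independent groups with equal n: n = 2·((z_{α/2} + z_β) / d)².
z_{α/2} + z_β = 2.326 + 0.524 = 2.850.
n = 2 × (2.850 / 0.21)² = 2 × 13.571² = 2 × 184.18 = 368.4.
Round up to the next whole participant.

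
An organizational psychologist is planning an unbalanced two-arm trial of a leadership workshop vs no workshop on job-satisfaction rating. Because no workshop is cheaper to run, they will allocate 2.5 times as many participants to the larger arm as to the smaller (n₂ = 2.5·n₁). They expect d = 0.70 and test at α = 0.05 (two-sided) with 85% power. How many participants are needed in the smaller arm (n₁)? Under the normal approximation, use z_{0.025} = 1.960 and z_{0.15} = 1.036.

With allocation ratio k = n₂/n₁ = 2.5, Var(x̄₁−x̄₂) = σ²(1/n₁ + 1/(k·n₁)) = σ²·(k+1)/(k·n₁).
So n₁ = (1 + 1/k)·((z_{α/2} + z_β)/d)² = 1.400 × (2.996/0.70)².
n₁ = 1.400 × 18.32 = 25.6.
Round up: n₁ = 26, giving n₂ = 2.5 × 26 = 65.

n₁ = 26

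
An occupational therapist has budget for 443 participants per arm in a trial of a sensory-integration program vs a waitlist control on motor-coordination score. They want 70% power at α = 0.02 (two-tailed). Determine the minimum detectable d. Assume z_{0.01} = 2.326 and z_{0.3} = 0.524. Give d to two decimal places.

d_min ≈ 0.19

For two independent groups of n = 443 each: d_min = (z_{α/2} + z_β)·√(2/n).
z-sum = 2.326 + 0.524 = 2.850.
d_min = 2.850 × √(2/443) = 2.850 × 0.0672 = 0.191.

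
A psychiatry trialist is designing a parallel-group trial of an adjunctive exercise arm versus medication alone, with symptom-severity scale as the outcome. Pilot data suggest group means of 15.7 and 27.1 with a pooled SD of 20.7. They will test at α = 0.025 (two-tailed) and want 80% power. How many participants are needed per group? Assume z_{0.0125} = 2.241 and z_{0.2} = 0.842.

Cohen's d = |M₁ − M₂| / SD_pooled = |15.7 − 27.1| / 20.7 = 11.4 / 20.7 = 0.551.
For two independent groups with equal n: n = 2·((z_{α/2} + z_β) / d)².
z_{α/2} + z_β = 2.241 + 0.842 = 3.083.
n = 2 × (3.083 / 0.551)² = 2 × 5.595² = 2 × 31.31 = 62.6.
Round up to the next whole participant.

n = 63 per group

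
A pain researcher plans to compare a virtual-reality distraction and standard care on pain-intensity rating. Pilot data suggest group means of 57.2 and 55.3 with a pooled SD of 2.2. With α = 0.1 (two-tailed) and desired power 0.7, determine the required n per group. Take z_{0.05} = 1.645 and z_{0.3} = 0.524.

n = 13 per group

Cohen's d = |M₁ − M₂| / SD_pooled = |57.2 − 55.3| / 2.2 = 1.9 / 2.2 = 0.864.
For two independent groups with equal n: n = 2·((z_{α/2} + z_β) / d)².
z_{α/2} + z_β = 1.645 + 0.524 = 2.169.
n = 2 × (2.169 / 0.864)² = 2 × 2.510² = 2 × 6.30 = 12.6.
Round up to the next whole participant.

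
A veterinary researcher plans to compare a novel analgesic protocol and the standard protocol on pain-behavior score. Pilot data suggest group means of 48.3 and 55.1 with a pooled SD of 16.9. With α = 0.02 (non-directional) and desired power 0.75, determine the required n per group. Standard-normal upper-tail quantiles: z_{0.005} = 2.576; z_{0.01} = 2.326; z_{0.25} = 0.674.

n = 112 per group

Cohen's d = |M₁ − M₂| / SD_pooled = |48.3 − 55.1| / 16.9 = 6.8 / 16.9 = 0.402.
For two independent groups with equal n: n = 2·((z_{α/2} + z_β) / d)².
z_{α/2} + z_β = 2.326 + 0.674 = 3.000.
n = 2 × (3.000 / 0.402)² = 2 × 7.463² = 2 × 55.69 = 111.4.
Round up to the next whole participant.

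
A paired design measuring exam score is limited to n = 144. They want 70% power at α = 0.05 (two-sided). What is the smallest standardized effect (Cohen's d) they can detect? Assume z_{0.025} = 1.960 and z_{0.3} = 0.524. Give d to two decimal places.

For a single sample (or paired design) of n = 144: d_min = (z_{α/2} + z_β)/√n.
z-sum = 1.960 + 0.524 = 2.484.
d_min = 2.484 / √144 = 2.484 / 12.000 = 0.207.

d_min ≈ 0.21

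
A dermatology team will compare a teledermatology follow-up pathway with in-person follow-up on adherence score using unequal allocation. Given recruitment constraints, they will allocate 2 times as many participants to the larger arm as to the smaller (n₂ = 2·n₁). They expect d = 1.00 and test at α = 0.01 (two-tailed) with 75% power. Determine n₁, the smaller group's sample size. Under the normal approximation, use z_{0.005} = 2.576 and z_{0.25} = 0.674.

n₁ = 16

With allocation ratio k = n₂/n₁ = 2, Var(x̄₁−x̄₂) = σ²(1/n₁ + 1/(k·n₁)) = σ²·(k+1)/(k·n₁).
So n₁ = (1 + 1/k)·((z_{α/2} + z_β)/d)² = 1.500 × (3.250/1.00)².
n₁ = 1.500 × 10.56 = 15.8.
Round up: n₁ = 16, giving n₂ = 2 × 16 = 32.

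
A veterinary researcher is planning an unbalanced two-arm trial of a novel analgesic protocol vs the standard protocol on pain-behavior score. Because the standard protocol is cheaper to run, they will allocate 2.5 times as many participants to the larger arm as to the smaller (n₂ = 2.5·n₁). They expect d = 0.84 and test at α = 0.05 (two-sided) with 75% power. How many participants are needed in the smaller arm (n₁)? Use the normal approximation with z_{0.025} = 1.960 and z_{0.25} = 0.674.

With allocation ratio k = n₂/n₁ = 2.5, Var(x̄₁−x̄₂) = σ²(1/n₁ + 1/(k·n₁)) = σ²·(k+1)/(k·n₁).
So n₁ = (1 + 1/k)·((z_{α/2} + z_β)/d)² = 1.400 × (2.634/0.84)².
n₁ = 1.400 × 9.83 = 13.8.
Round up: n₁ = 14, giving n₂ = 2.5 × 14 = 35.

n₁ = 14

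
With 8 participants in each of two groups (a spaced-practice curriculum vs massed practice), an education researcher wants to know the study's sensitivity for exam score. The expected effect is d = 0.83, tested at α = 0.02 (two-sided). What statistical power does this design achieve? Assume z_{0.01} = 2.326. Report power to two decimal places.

power ≈ 0.25

For two equal groups, power = Φ(d·√(n/2) − z_{α/2}).
d·√(n/2) = 0.83 × √(8/2) = 0.83 × 2.000 = 1.660.
z_β = 1.660 − 2.326 = -0.666.
Power = Φ(-0.666) = 0.253.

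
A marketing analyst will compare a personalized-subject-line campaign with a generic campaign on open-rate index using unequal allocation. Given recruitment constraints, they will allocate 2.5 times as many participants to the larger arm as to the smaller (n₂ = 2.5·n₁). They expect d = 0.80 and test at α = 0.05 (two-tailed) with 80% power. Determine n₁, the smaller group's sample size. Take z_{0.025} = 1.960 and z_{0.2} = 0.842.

n₁ = 18

With allocation ratio k = n₂/n₁ = 2.5, Var(x̄₁−x̄₂) = σ²(1/n₁ + 1/(k·n₁)) = σ²·(k+1)/(k·n₁).
So n₁ = (1 + 1/k)·((z_{α/2} + z_β)/d)² = 1.400 × (2.802/0.80)².
n₁ = 1.400 × 12.27 = 17.2.
Round up: n₁ = 18, giving n₂ = 2.5 × 18 = 45.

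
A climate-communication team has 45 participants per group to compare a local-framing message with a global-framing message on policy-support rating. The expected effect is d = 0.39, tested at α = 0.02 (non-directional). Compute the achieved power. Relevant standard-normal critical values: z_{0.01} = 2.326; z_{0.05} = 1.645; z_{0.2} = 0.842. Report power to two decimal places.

For two equal groups, power = Φ(d·√(n/2) − z_{α/2}).
d·√(n/2) = 0.39 × √(45/2) = 0.39 × 4.743 = 1.850.
z_β = 1.850 − 2.326 = -0.476.
Power = Φ(-0.476) = 0.317.

power ≈ 0.32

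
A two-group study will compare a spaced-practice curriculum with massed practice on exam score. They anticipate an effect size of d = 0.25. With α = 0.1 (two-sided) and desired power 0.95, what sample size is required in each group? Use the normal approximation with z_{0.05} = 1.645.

n = 347 per group

For two independent groups with equal n: n = 2·((z_{α/2} + z_β) / d)².
z_{α/2} + z_β = 1.645 + 1.645 = 3.290.
n = 2 × (3.290 / 0.25)² = 2 × 13.160² = 2 × 173.19 = 346.4.
Round up to the next whole participant.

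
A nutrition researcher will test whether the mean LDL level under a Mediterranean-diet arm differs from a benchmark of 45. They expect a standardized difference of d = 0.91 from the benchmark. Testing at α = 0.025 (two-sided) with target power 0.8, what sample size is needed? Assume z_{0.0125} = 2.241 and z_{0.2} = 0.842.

n = 12

For a one-sample test: n = ((z_{α/2} + z_β) / d)².
z_{α/2} + z_β = 2.241 + 0.842 = 3.083.
n = (3.083 / 0.91)² = 3.388² = 11.48.
Round up.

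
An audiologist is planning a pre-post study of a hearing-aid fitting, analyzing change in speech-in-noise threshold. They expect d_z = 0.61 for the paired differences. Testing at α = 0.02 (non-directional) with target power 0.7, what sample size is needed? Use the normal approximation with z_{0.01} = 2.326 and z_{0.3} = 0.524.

n = 22 pairs

For a paired (one-sample on differences) test: n = ((z_{α/2} + z_β) / d)².
z_{α/2} + z_β = 2.326 + 0.524 = 2.850.
n = (2.850 / 0.61)² = 4.672² = 21.83.
Round up.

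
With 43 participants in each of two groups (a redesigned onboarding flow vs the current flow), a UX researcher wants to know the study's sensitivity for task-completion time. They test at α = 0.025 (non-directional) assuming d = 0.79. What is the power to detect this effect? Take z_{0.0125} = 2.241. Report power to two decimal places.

power ≈ 0.92

For two equal groups, power = Φ(d·√(n/2) − z_{α/2}).
d·√(n/2) = 0.79 × √(43/2) = 0.79 × 4.637 = 3.663.
z_β = 3.663 − 2.241 = 1.422.
Power = Φ(1.422) = 0.922.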